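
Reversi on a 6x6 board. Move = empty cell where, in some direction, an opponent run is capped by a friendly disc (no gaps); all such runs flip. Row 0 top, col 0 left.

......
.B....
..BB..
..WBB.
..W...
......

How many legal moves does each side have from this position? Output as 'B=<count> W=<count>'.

-- B to move --
(2,1): no bracket -> illegal
(3,1): flips 1 -> legal
(4,1): flips 1 -> legal
(4,3): no bracket -> illegal
(5,1): flips 1 -> legal
(5,2): flips 2 -> legal
(5,3): no bracket -> illegal
B mobility = 4
-- W to move --
(0,0): no bracket -> illegal
(0,1): no bracket -> illegal
(0,2): no bracket -> illegal
(1,0): no bracket -> illegal
(1,2): flips 1 -> legal
(1,3): no bracket -> illegal
(1,4): flips 1 -> legal
(2,0): no bracket -> illegal
(2,1): no bracket -> illegal
(2,4): flips 1 -> legal
(2,5): no bracket -> illegal
(3,1): no bracket -> illegal
(3,5): flips 2 -> legal
(4,3): no bracket -> illegal
(4,4): no bracket -> illegal
(4,5): no bracket -> illegal
W mobility = 4

Answer: B=4 W=4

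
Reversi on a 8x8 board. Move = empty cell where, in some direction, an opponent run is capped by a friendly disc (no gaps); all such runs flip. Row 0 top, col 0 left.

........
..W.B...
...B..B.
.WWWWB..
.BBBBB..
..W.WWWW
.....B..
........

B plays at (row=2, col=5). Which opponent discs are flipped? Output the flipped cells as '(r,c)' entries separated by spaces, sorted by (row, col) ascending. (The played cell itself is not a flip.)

Dir NW: first cell 'B' (not opp) -> no flip
Dir N: first cell '.' (not opp) -> no flip
Dir NE: first cell '.' (not opp) -> no flip
Dir W: first cell '.' (not opp) -> no flip
Dir E: first cell 'B' (not opp) -> no flip
Dir SW: opp run (3,4) capped by B -> flip
Dir S: first cell 'B' (not opp) -> no flip
Dir SE: first cell '.' (not opp) -> no flip

Answer: (3,4)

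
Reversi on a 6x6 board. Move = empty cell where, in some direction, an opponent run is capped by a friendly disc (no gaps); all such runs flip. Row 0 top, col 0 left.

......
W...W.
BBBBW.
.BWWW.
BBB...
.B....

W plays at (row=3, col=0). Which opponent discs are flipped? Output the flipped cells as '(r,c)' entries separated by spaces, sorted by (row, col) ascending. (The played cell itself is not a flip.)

Answer: (2,0) (3,1)

Derivation:
Dir NW: edge -> no flip
Dir N: opp run (2,0) capped by W -> flip
Dir NE: opp run (2,1), next='.' -> no flip
Dir W: edge -> no flip
Dir E: opp run (3,1) capped by W -> flip
Dir SW: edge -> no flip
Dir S: opp run (4,0), next='.' -> no flip
Dir SE: opp run (4,1), next='.' -> no flip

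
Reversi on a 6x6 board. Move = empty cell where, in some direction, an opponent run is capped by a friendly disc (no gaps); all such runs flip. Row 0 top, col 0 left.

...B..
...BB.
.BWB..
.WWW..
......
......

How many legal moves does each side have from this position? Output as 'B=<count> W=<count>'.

Answer: B=3 W=6

Derivation:
-- B to move --
(1,1): no bracket -> illegal
(1,2): no bracket -> illegal
(2,0): no bracket -> illegal
(2,4): no bracket -> illegal
(3,0): no bracket -> illegal
(3,4): no bracket -> illegal
(4,0): flips 2 -> legal
(4,1): flips 2 -> legal
(4,2): no bracket -> illegal
(4,3): flips 2 -> legal
(4,4): no bracket -> illegal
B mobility = 3
-- W to move --
(0,2): no bracket -> illegal
(0,4): flips 1 -> legal
(0,5): flips 2 -> legal
(1,0): flips 1 -> legal
(1,1): flips 1 -> legal
(1,2): no bracket -> illegal
(1,5): no bracket -> illegal
(2,0): flips 1 -> legal
(2,4): flips 1 -> legal
(2,5): no bracket -> illegal
(3,0): no bracket -> illegal
(3,4): no bracket -> illegal
W mobility = 6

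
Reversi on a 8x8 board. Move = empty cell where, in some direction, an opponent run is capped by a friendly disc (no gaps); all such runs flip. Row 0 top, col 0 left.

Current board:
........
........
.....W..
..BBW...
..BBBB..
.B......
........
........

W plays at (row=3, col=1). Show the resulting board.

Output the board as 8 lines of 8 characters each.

Answer: ........
........
.....W..
.WWWW...
..BBBB..
.B......
........
........

Derivation:
Place W at (3,1); scan 8 dirs for brackets.
Dir NW: first cell '.' (not opp) -> no flip
Dir N: first cell '.' (not opp) -> no flip
Dir NE: first cell '.' (not opp) -> no flip
Dir W: first cell '.' (not opp) -> no flip
Dir E: opp run (3,2) (3,3) capped by W -> flip
Dir SW: first cell '.' (not opp) -> no flip
Dir S: first cell '.' (not opp) -> no flip
Dir SE: opp run (4,2), next='.' -> no flip
All flips: (3,2) (3,3)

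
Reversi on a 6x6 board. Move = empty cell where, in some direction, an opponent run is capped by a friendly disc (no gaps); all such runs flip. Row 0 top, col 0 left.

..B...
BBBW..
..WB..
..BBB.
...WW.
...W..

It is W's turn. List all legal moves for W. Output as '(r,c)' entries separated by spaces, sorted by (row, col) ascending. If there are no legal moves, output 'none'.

Answer: (0,0) (2,1) (2,4) (2,5) (4,2)

Derivation:
(0,0): flips 1 -> legal
(0,1): no bracket -> illegal
(0,3): no bracket -> illegal
(1,4): no bracket -> illegal
(2,0): no bracket -> illegal
(2,1): flips 1 -> legal
(2,4): flips 2 -> legal
(2,5): flips 1 -> legal
(3,1): no bracket -> illegal
(3,5): no bracket -> illegal
(4,1): no bracket -> illegal
(4,2): flips 1 -> legal
(4,5): no bracket -> illegal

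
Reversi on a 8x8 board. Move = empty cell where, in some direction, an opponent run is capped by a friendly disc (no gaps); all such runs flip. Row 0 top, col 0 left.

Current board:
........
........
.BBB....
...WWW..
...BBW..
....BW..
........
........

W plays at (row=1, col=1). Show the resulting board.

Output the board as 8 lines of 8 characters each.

Place W at (1,1); scan 8 dirs for brackets.
Dir NW: first cell '.' (not opp) -> no flip
Dir N: first cell '.' (not opp) -> no flip
Dir NE: first cell '.' (not opp) -> no flip
Dir W: first cell '.' (not opp) -> no flip
Dir E: first cell '.' (not opp) -> no flip
Dir SW: first cell '.' (not opp) -> no flip
Dir S: opp run (2,1), next='.' -> no flip
Dir SE: opp run (2,2) capped by W -> flip
All flips: (2,2)

Answer: ........
.W......
.BWB....
...WWW..
...BBW..
....BW..
........
........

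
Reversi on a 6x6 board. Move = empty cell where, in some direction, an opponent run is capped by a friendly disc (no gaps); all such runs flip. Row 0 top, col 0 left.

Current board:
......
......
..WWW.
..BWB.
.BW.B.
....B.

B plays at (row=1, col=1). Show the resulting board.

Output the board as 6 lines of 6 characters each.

Answer: ......
.B....
..BWW.
..BBB.
.BW.B.
....B.

Derivation:
Place B at (1,1); scan 8 dirs for brackets.
Dir NW: first cell '.' (not opp) -> no flip
Dir N: first cell '.' (not opp) -> no flip
Dir NE: first cell '.' (not opp) -> no flip
Dir W: first cell '.' (not opp) -> no flip
Dir E: first cell '.' (not opp) -> no flip
Dir SW: first cell '.' (not opp) -> no flip
Dir S: first cell '.' (not opp) -> no flip
Dir SE: opp run (2,2) (3,3) capped by B -> flip
All flips: (2,2) (3,3)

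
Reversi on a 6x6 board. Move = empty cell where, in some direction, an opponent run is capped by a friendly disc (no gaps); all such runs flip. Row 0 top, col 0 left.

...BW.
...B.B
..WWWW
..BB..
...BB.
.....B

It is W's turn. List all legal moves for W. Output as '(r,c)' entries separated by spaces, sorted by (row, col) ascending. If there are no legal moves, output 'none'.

Answer: (0,2) (0,5) (4,1) (4,2) (5,3)

Derivation:
(0,2): flips 2 -> legal
(0,5): flips 1 -> legal
(1,2): no bracket -> illegal
(1,4): no bracket -> illegal
(2,1): no bracket -> illegal
(3,1): no bracket -> illegal
(3,4): no bracket -> illegal
(3,5): no bracket -> illegal
(4,1): flips 1 -> legal
(4,2): flips 2 -> legal
(4,5): no bracket -> illegal
(5,2): no bracket -> illegal
(5,3): flips 2 -> legal
(5,4): no bracket -> illegal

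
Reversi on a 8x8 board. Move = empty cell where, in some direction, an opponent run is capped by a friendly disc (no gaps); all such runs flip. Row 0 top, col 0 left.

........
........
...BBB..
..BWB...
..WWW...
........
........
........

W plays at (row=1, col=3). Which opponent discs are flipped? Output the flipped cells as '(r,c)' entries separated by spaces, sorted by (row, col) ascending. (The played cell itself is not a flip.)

Dir NW: first cell '.' (not opp) -> no flip
Dir N: first cell '.' (not opp) -> no flip
Dir NE: first cell '.' (not opp) -> no flip
Dir W: first cell '.' (not opp) -> no flip
Dir E: first cell '.' (not opp) -> no flip
Dir SW: first cell '.' (not opp) -> no flip
Dir S: opp run (2,3) capped by W -> flip
Dir SE: opp run (2,4), next='.' -> no flip

Answer: (2,3)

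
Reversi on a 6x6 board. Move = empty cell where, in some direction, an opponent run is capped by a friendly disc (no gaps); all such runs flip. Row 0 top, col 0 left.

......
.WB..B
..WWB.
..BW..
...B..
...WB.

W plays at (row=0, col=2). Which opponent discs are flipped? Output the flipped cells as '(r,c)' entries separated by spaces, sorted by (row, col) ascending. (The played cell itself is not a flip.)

Dir NW: edge -> no flip
Dir N: edge -> no flip
Dir NE: edge -> no flip
Dir W: first cell '.' (not opp) -> no flip
Dir E: first cell '.' (not opp) -> no flip
Dir SW: first cell 'W' (not opp) -> no flip
Dir S: opp run (1,2) capped by W -> flip
Dir SE: first cell '.' (not opp) -> no flip

Answer: (1,2)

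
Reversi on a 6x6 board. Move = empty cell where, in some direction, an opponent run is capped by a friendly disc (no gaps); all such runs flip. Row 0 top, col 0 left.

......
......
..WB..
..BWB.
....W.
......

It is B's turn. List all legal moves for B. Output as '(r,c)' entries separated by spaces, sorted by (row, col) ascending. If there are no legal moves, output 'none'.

Answer: (1,2) (2,1) (4,3) (5,4)

Derivation:
(1,1): no bracket -> illegal
(1,2): flips 1 -> legal
(1,3): no bracket -> illegal
(2,1): flips 1 -> legal
(2,4): no bracket -> illegal
(3,1): no bracket -> illegal
(3,5): no bracket -> illegal
(4,2): no bracket -> illegal
(4,3): flips 1 -> legal
(4,5): no bracket -> illegal
(5,3): no bracket -> illegal
(5,4): flips 1 -> legal
(5,5): no bracket -> illegal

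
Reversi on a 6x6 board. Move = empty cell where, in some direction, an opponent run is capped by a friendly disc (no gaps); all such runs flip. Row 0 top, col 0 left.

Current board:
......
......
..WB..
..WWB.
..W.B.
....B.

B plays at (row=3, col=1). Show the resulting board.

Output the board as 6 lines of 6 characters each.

Place B at (3,1); scan 8 dirs for brackets.
Dir NW: first cell '.' (not opp) -> no flip
Dir N: first cell '.' (not opp) -> no flip
Dir NE: opp run (2,2), next='.' -> no flip
Dir W: first cell '.' (not opp) -> no flip
Dir E: opp run (3,2) (3,3) capped by B -> flip
Dir SW: first cell '.' (not opp) -> no flip
Dir S: first cell '.' (not opp) -> no flip
Dir SE: opp run (4,2), next='.' -> no flip
All flips: (3,2) (3,3)

Answer: ......
......
..WB..
.BBBB.
..W.B.
....B.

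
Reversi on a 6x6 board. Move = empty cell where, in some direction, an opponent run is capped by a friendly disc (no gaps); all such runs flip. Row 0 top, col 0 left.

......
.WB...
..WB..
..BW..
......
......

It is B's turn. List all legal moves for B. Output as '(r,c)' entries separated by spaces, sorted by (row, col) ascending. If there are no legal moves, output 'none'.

(0,0): no bracket -> illegal
(0,1): no bracket -> illegal
(0,2): no bracket -> illegal
(1,0): flips 1 -> legal
(1,3): no bracket -> illegal
(2,0): no bracket -> illegal
(2,1): flips 1 -> legal
(2,4): no bracket -> illegal
(3,1): no bracket -> illegal
(3,4): flips 1 -> legal
(4,2): no bracket -> illegal
(4,3): flips 1 -> legal
(4,4): no bracket -> illegal

Answer: (1,0) (2,1) (3,4) (4,3)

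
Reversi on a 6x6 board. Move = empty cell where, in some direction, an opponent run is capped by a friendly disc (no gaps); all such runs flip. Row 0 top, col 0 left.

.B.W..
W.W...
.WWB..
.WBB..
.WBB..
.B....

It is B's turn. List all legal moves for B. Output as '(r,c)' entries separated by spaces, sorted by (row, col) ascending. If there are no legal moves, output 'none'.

Answer: (0,2) (1,1) (2,0) (3,0) (4,0) (5,0)

Derivation:
(0,0): no bracket -> illegal
(0,2): flips 2 -> legal
(0,4): no bracket -> illegal
(1,1): flips 4 -> legal
(1,3): no bracket -> illegal
(1,4): no bracket -> illegal
(2,0): flips 3 -> legal
(3,0): flips 1 -> legal
(4,0): flips 1 -> legal
(5,0): flips 1 -> legal
(5,2): no bracket -> illegal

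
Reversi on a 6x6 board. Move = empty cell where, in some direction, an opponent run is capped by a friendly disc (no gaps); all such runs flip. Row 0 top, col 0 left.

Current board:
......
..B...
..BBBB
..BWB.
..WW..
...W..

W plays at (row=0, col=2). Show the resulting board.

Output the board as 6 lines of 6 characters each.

Answer: ..W...
..W...
..WBBB
..WWB.
..WW..
...W..

Derivation:
Place W at (0,2); scan 8 dirs for brackets.
Dir NW: edge -> no flip
Dir N: edge -> no flip
Dir NE: edge -> no flip
Dir W: first cell '.' (not opp) -> no flip
Dir E: first cell '.' (not opp) -> no flip
Dir SW: first cell '.' (not opp) -> no flip
Dir S: opp run (1,2) (2,2) (3,2) capped by W -> flip
Dir SE: first cell '.' (not opp) -> no flip
All flips: (1,2) (2,2) (3,2)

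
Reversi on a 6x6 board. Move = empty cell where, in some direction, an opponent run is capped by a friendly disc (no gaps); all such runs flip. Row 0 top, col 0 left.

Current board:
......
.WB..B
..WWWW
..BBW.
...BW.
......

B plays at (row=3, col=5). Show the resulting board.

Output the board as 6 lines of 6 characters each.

Answer: ......
.WB..B
..WWWB
..BBBB
...BW.
......

Derivation:
Place B at (3,5); scan 8 dirs for brackets.
Dir NW: opp run (2,4), next='.' -> no flip
Dir N: opp run (2,5) capped by B -> flip
Dir NE: edge -> no flip
Dir W: opp run (3,4) capped by B -> flip
Dir E: edge -> no flip
Dir SW: opp run (4,4), next='.' -> no flip
Dir S: first cell '.' (not opp) -> no flip
Dir SE: edge -> no flip
All flips: (2,5) (3,4)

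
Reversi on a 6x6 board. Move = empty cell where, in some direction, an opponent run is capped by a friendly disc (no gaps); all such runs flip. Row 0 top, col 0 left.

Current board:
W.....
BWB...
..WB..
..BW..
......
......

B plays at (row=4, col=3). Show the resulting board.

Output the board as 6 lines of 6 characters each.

Answer: W.....
BWB...
..WB..
..BB..
...B..
......

Derivation:
Place B at (4,3); scan 8 dirs for brackets.
Dir NW: first cell 'B' (not opp) -> no flip
Dir N: opp run (3,3) capped by B -> flip
Dir NE: first cell '.' (not opp) -> no flip
Dir W: first cell '.' (not opp) -> no flip
Dir E: first cell '.' (not opp) -> no flip
Dir SW: first cell '.' (not opp) -> no flip
Dir S: first cell '.' (not opp) -> no flip
Dir SE: first cell '.' (not opp) -> no flip
All flips: (3,3)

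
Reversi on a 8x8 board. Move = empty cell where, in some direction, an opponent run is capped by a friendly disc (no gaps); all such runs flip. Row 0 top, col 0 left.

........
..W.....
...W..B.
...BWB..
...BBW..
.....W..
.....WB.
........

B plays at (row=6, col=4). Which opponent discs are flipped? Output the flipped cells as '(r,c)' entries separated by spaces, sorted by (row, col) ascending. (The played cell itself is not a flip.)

Answer: (6,5)

Derivation:
Dir NW: first cell '.' (not opp) -> no flip
Dir N: first cell '.' (not opp) -> no flip
Dir NE: opp run (5,5), next='.' -> no flip
Dir W: first cell '.' (not opp) -> no flip
Dir E: opp run (6,5) capped by B -> flip
Dir SW: first cell '.' (not opp) -> no flip
Dir S: first cell '.' (not opp) -> no flip
Dir SE: first cell '.' (not opp) -> no flip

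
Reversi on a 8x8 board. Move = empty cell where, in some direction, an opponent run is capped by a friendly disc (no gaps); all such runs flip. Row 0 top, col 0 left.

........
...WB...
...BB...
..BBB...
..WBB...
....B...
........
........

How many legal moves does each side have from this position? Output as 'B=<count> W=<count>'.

-- B to move --
(0,2): flips 1 -> legal
(0,3): flips 1 -> legal
(0,4): no bracket -> illegal
(1,2): flips 1 -> legal
(2,2): no bracket -> illegal
(3,1): no bracket -> illegal
(4,1): flips 1 -> legal
(5,1): flips 1 -> legal
(5,2): flips 1 -> legal
(5,3): no bracket -> illegal
B mobility = 6
-- W to move --
(0,3): no bracket -> illegal
(0,4): no bracket -> illegal
(0,5): no bracket -> illegal
(1,2): no bracket -> illegal
(1,5): flips 3 -> legal
(2,1): no bracket -> illegal
(2,2): flips 1 -> legal
(2,5): no bracket -> illegal
(3,1): no bracket -> illegal
(3,5): flips 1 -> legal
(4,1): no bracket -> illegal
(4,5): flips 2 -> legal
(5,2): no bracket -> illegal
(5,3): flips 3 -> legal
(5,5): no bracket -> illegal
(6,3): no bracket -> illegal
(6,4): no bracket -> illegal
(6,5): no bracket -> illegal
W mobility = 5

Answer: B=6 W=5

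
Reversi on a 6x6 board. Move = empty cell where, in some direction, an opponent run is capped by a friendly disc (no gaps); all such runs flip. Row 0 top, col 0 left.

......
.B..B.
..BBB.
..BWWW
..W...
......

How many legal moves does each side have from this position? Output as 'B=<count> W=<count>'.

-- B to move --
(2,5): no bracket -> illegal
(3,1): no bracket -> illegal
(4,1): no bracket -> illegal
(4,3): flips 1 -> legal
(4,4): flips 2 -> legal
(4,5): flips 1 -> legal
(5,1): flips 2 -> legal
(5,2): flips 1 -> legal
(5,3): no bracket -> illegal
B mobility = 5
-- W to move --
(0,0): flips 2 -> legal
(0,1): no bracket -> illegal
(0,2): no bracket -> illegal
(0,3): no bracket -> illegal
(0,4): flips 2 -> legal
(0,5): no bracket -> illegal
(1,0): no bracket -> illegal
(1,2): flips 3 -> legal
(1,3): flips 2 -> legal
(1,5): flips 1 -> legal
(2,0): no bracket -> illegal
(2,1): no bracket -> illegal
(2,5): no bracket -> illegal
(3,1): flips 1 -> legal
(4,1): no bracket -> illegal
(4,3): no bracket -> illegal
W mobility = 6

Answer: B=5 W=6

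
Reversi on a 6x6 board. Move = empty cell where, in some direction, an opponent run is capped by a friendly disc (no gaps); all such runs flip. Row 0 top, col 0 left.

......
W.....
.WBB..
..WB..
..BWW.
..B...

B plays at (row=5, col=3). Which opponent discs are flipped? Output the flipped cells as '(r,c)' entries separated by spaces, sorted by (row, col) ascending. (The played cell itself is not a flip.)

Dir NW: first cell 'B' (not opp) -> no flip
Dir N: opp run (4,3) capped by B -> flip
Dir NE: opp run (4,4), next='.' -> no flip
Dir W: first cell 'B' (not opp) -> no flip
Dir E: first cell '.' (not opp) -> no flip
Dir SW: edge -> no flip
Dir S: edge -> no flip
Dir SE: edge -> no flip

Answer: (4,3)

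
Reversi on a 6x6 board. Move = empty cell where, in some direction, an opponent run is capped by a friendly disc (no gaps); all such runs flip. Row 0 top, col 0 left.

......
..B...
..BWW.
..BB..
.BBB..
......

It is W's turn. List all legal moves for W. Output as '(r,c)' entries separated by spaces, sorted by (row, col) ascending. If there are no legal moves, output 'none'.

Answer: (0,1) (2,1) (5,0) (5,1) (5,3)

Derivation:
(0,1): flips 1 -> legal
(0,2): no bracket -> illegal
(0,3): no bracket -> illegal
(1,1): no bracket -> illegal
(1,3): no bracket -> illegal
(2,1): flips 1 -> legal
(3,0): no bracket -> illegal
(3,1): no bracket -> illegal
(3,4): no bracket -> illegal
(4,0): no bracket -> illegal
(4,4): no bracket -> illegal
(5,0): flips 2 -> legal
(5,1): flips 2 -> legal
(5,2): no bracket -> illegal
(5,3): flips 2 -> legal
(5,4): no bracket -> illegal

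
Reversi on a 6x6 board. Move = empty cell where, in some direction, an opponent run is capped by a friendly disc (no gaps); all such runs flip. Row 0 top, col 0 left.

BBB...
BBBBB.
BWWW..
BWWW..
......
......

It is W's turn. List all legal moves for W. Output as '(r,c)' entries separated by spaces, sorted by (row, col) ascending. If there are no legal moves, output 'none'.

Answer: (0,3) (0,4) (0,5)

Derivation:
(0,3): flips 2 -> legal
(0,4): flips 1 -> legal
(0,5): flips 1 -> legal
(1,5): no bracket -> illegal
(2,4): no bracket -> illegal
(2,5): no bracket -> illegal
(4,0): no bracket -> illegal
(4,1): no bracket -> illegal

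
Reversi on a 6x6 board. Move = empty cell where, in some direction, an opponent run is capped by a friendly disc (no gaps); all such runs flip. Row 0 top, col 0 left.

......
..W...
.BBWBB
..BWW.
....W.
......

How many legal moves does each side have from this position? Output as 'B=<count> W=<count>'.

-- B to move --
(0,1): no bracket -> illegal
(0,2): flips 1 -> legal
(0,3): flips 1 -> legal
(1,1): no bracket -> illegal
(1,3): no bracket -> illegal
(1,4): flips 1 -> legal
(3,5): flips 2 -> legal
(4,2): flips 1 -> legal
(4,3): flips 1 -> legal
(4,5): no bracket -> illegal
(5,3): no bracket -> illegal
(5,4): flips 2 -> legal
(5,5): flips 2 -> legal
B mobility = 8
-- W to move --
(1,0): no bracket -> illegal
(1,1): flips 1 -> legal
(1,3): no bracket -> illegal
(1,4): flips 1 -> legal
(1,5): flips 1 -> legal
(2,0): flips 2 -> legal
(3,0): flips 1 -> legal
(3,1): flips 1 -> legal
(3,5): no bracket -> illegal
(4,1): flips 1 -> legal
(4,2): flips 2 -> legal
(4,3): no bracket -> illegal
W mobility = 8

Answer: B=8 W=8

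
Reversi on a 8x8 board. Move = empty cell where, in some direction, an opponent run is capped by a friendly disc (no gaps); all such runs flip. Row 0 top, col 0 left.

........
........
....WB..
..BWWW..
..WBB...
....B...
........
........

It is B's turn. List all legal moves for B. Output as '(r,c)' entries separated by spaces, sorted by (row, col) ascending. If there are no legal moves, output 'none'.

(1,3): no bracket -> illegal
(1,4): flips 2 -> legal
(1,5): no bracket -> illegal
(2,2): flips 1 -> legal
(2,3): flips 2 -> legal
(2,6): flips 1 -> legal
(3,1): no bracket -> illegal
(3,6): flips 3 -> legal
(4,1): flips 1 -> legal
(4,5): flips 1 -> legal
(4,6): no bracket -> illegal
(5,1): no bracket -> illegal
(5,2): flips 1 -> legal
(5,3): no bracket -> illegal

Answer: (1,4) (2,2) (2,3) (2,6) (3,6) (4,1) (4,5) (5,2)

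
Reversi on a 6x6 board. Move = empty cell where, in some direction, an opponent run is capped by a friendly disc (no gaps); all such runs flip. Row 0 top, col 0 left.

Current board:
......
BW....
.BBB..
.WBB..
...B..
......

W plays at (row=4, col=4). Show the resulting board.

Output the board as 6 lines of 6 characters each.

Place W at (4,4); scan 8 dirs for brackets.
Dir NW: opp run (3,3) (2,2) capped by W -> flip
Dir N: first cell '.' (not opp) -> no flip
Dir NE: first cell '.' (not opp) -> no flip
Dir W: opp run (4,3), next='.' -> no flip
Dir E: first cell '.' (not opp) -> no flip
Dir SW: first cell '.' (not opp) -> no flip
Dir S: first cell '.' (not opp) -> no flip
Dir SE: first cell '.' (not opp) -> no flip
All flips: (2,2) (3,3)

Answer: ......
BW....
.BWB..
.WBW..
...BW.
......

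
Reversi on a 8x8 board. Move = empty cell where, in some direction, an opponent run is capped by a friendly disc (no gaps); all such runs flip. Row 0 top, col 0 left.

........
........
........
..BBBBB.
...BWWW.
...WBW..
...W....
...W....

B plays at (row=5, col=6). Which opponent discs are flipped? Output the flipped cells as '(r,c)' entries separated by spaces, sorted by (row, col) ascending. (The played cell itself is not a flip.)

Dir NW: opp run (4,5) capped by B -> flip
Dir N: opp run (4,6) capped by B -> flip
Dir NE: first cell '.' (not opp) -> no flip
Dir W: opp run (5,5) capped by B -> flip
Dir E: first cell '.' (not opp) -> no flip
Dir SW: first cell '.' (not opp) -> no flip
Dir S: first cell '.' (not opp) -> no flip
Dir SE: first cell '.' (not opp) -> no flip

Answer: (4,5) (4,6) (5,5)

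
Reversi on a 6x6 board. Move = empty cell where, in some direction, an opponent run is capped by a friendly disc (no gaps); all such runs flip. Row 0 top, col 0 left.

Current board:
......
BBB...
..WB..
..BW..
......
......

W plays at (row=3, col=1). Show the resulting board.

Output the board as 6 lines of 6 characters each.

Answer: ......
BBB...
..WB..
.WWW..
......
......

Derivation:
Place W at (3,1); scan 8 dirs for brackets.
Dir NW: first cell '.' (not opp) -> no flip
Dir N: first cell '.' (not opp) -> no flip
Dir NE: first cell 'W' (not opp) -> no flip
Dir W: first cell '.' (not opp) -> no flip
Dir E: opp run (3,2) capped by W -> flip
Dir SW: first cell '.' (not opp) -> no flip
Dir S: first cell '.' (not opp) -> no flip
Dir SE: first cell '.' (not opp) -> no flip
All flips: (3,2)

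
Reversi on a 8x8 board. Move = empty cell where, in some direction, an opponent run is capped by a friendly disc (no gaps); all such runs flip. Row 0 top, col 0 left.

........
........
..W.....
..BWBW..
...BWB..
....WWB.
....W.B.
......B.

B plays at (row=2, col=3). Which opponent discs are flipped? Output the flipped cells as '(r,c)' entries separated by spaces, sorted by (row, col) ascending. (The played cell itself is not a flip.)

Dir NW: first cell '.' (not opp) -> no flip
Dir N: first cell '.' (not opp) -> no flip
Dir NE: first cell '.' (not opp) -> no flip
Dir W: opp run (2,2), next='.' -> no flip
Dir E: first cell '.' (not opp) -> no flip
Dir SW: first cell 'B' (not opp) -> no flip
Dir S: opp run (3,3) capped by B -> flip
Dir SE: first cell 'B' (not opp) -> no flip

Answer: (3,3)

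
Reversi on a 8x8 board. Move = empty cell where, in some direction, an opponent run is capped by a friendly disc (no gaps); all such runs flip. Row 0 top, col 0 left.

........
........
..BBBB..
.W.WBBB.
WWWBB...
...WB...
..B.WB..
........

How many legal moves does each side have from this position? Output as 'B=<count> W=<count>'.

-- B to move --
(2,0): no bracket -> illegal
(2,1): no bracket -> illegal
(3,0): no bracket -> illegal
(3,2): flips 1 -> legal
(5,0): no bracket -> illegal
(5,1): flips 2 -> legal
(5,2): flips 1 -> legal
(5,5): no bracket -> illegal
(6,3): flips 2 -> legal
(7,3): no bracket -> illegal
(7,4): flips 1 -> legal
(7,5): no bracket -> illegal
B mobility = 5
-- W to move --
(1,1): flips 1 -> legal
(1,2): no bracket -> illegal
(1,3): flips 2 -> legal
(1,4): flips 4 -> legal
(1,5): flips 1 -> legal
(1,6): no bracket -> illegal
(2,1): no bracket -> illegal
(2,6): flips 2 -> legal
(2,7): no bracket -> illegal
(3,2): no bracket -> illegal
(3,7): flips 3 -> legal
(4,5): flips 2 -> legal
(4,6): no bracket -> illegal
(4,7): no bracket -> illegal
(5,1): no bracket -> illegal
(5,2): no bracket -> illegal
(5,5): flips 2 -> legal
(5,6): no bracket -> illegal
(6,1): no bracket -> illegal
(6,3): no bracket -> illegal
(6,6): flips 1 -> legal
(7,1): flips 1 -> legal
(7,2): no bracket -> illegal
(7,3): no bracket -> illegal
(7,4): no bracket -> illegal
(7,5): no bracket -> illegal
(7,6): no bracket -> illegal
W mobility = 10

Answer: B=5 W=10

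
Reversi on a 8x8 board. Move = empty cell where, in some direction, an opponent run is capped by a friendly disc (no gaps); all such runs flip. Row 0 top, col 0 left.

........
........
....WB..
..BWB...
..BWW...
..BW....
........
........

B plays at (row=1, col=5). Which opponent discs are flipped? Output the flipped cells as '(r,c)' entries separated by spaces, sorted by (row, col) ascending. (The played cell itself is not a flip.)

Dir NW: first cell '.' (not opp) -> no flip
Dir N: first cell '.' (not opp) -> no flip
Dir NE: first cell '.' (not opp) -> no flip
Dir W: first cell '.' (not opp) -> no flip
Dir E: first cell '.' (not opp) -> no flip
Dir SW: opp run (2,4) (3,3) capped by B -> flip
Dir S: first cell 'B' (not opp) -> no flip
Dir SE: first cell '.' (not opp) -> no flip

Answer: (2,4) (3,3)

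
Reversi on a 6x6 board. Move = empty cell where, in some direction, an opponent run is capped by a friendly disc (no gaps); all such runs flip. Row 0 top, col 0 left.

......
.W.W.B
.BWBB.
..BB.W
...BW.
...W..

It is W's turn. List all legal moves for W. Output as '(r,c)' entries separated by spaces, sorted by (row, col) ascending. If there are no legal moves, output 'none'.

(0,4): no bracket -> illegal
(0,5): no bracket -> illegal
(1,0): no bracket -> illegal
(1,2): no bracket -> illegal
(1,4): no bracket -> illegal
(2,0): flips 1 -> legal
(2,5): flips 2 -> legal
(3,0): no bracket -> illegal
(3,1): flips 1 -> legal
(3,4): no bracket -> illegal
(4,1): no bracket -> illegal
(4,2): flips 2 -> legal
(5,2): no bracket -> illegal
(5,4): no bracket -> illegal

Answer: (2,0) (2,5) (3,1) (4,2)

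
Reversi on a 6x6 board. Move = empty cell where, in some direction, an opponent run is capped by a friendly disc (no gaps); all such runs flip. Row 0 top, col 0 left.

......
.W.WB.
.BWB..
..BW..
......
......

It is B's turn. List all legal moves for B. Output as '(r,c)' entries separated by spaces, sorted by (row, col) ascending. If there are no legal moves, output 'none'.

Answer: (0,1) (0,3) (1,2) (3,4) (4,3)

Derivation:
(0,0): no bracket -> illegal
(0,1): flips 1 -> legal
(0,2): no bracket -> illegal
(0,3): flips 1 -> legal
(0,4): no bracket -> illegal
(1,0): no bracket -> illegal
(1,2): flips 2 -> legal
(2,0): no bracket -> illegal
(2,4): no bracket -> illegal
(3,1): no bracket -> illegal
(3,4): flips 1 -> legal
(4,2): no bracket -> illegal
(4,3): flips 1 -> legal
(4,4): no bracket -> illegal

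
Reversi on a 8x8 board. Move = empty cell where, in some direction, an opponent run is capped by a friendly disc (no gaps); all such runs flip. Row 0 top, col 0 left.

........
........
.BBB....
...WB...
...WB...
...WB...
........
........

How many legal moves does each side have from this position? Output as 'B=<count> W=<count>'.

-- B to move --
(2,4): no bracket -> illegal
(3,2): flips 2 -> legal
(4,2): flips 1 -> legal
(5,2): flips 2 -> legal
(6,2): flips 1 -> legal
(6,3): flips 3 -> legal
(6,4): no bracket -> illegal
B mobility = 5
-- W to move --
(1,0): no bracket -> illegal
(1,1): flips 1 -> legal
(1,2): no bracket -> illegal
(1,3): flips 1 -> legal
(1,4): no bracket -> illegal
(2,0): no bracket -> illegal
(2,4): no bracket -> illegal
(2,5): flips 1 -> legal
(3,0): no bracket -> illegal
(3,1): no bracket -> illegal
(3,2): no bracket -> illegal
(3,5): flips 2 -> legal
(4,5): flips 1 -> legal
(5,5): flips 2 -> legal
(6,3): no bracket -> illegal
(6,4): no bracket -> illegal
(6,5): flips 1 -> legal
W mobility = 7

Answer: B=5 W=7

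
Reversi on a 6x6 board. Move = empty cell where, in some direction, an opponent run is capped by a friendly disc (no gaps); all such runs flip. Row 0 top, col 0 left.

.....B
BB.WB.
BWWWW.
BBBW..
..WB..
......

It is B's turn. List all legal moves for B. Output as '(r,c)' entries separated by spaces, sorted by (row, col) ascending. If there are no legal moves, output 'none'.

Answer: (0,3) (0,4) (1,2) (2,5) (3,4) (4,1) (4,4) (5,2) (5,3)

Derivation:
(0,2): no bracket -> illegal
(0,3): flips 3 -> legal
(0,4): flips 2 -> legal
(1,2): flips 3 -> legal
(1,5): no bracket -> illegal
(2,5): flips 4 -> legal
(3,4): flips 2 -> legal
(3,5): no bracket -> illegal
(4,1): flips 1 -> legal
(4,4): flips 2 -> legal
(5,1): no bracket -> illegal
(5,2): flips 1 -> legal
(5,3): flips 1 -> legal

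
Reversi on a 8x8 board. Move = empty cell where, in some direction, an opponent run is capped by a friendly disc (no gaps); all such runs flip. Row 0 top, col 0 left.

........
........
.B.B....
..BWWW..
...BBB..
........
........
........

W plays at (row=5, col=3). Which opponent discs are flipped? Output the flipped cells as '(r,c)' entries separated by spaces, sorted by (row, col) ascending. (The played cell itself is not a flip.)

Dir NW: first cell '.' (not opp) -> no flip
Dir N: opp run (4,3) capped by W -> flip
Dir NE: opp run (4,4) capped by W -> flip
Dir W: first cell '.' (not opp) -> no flip
Dir E: first cell '.' (not opp) -> no flip
Dir SW: first cell '.' (not opp) -> no flip
Dir S: first cell '.' (not opp) -> no flip
Dir SE: first cell '.' (not opp) -> no flip

Answer: (4,3) (4,4)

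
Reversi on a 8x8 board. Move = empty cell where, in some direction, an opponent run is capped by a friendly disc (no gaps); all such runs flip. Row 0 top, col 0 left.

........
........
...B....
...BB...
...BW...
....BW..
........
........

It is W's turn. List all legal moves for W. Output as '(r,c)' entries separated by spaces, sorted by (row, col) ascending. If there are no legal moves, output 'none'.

(1,2): no bracket -> illegal
(1,3): no bracket -> illegal
(1,4): no bracket -> illegal
(2,2): flips 1 -> legal
(2,4): flips 1 -> legal
(2,5): no bracket -> illegal
(3,2): no bracket -> illegal
(3,5): no bracket -> illegal
(4,2): flips 1 -> legal
(4,5): no bracket -> illegal
(5,2): no bracket -> illegal
(5,3): flips 1 -> legal
(6,3): no bracket -> illegal
(6,4): flips 1 -> legal
(6,5): no bracket -> illegal

Answer: (2,2) (2,4) (4,2) (5,3) (6,4)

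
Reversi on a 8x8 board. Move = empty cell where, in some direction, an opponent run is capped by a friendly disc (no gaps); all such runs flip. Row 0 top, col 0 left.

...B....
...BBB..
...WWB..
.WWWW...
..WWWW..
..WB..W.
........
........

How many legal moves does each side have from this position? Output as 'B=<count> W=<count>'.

-- B to move --
(1,2): no bracket -> illegal
(2,0): flips 2 -> legal
(2,1): no bracket -> illegal
(2,2): flips 2 -> legal
(3,0): no bracket -> illegal
(3,5): flips 2 -> legal
(3,6): no bracket -> illegal
(4,0): no bracket -> illegal
(4,1): flips 2 -> legal
(4,6): no bracket -> illegal
(4,7): no bracket -> illegal
(5,1): flips 4 -> legal
(5,4): flips 3 -> legal
(5,5): no bracket -> illegal
(5,7): no bracket -> illegal
(6,1): flips 3 -> legal
(6,2): no bracket -> illegal
(6,3): no bracket -> illegal
(6,5): no bracket -> illegal
(6,6): no bracket -> illegal
(6,7): no bracket -> illegal
B mobility = 7
-- W to move --
(0,2): flips 1 -> legal
(0,4): flips 1 -> legal
(0,5): flips 1 -> legal
(0,6): flips 1 -> legal
(1,2): no bracket -> illegal
(1,6): flips 1 -> legal
(2,2): no bracket -> illegal
(2,6): flips 1 -> legal
(3,5): no bracket -> illegal
(3,6): no bracket -> illegal
(5,4): flips 1 -> legal
(6,2): flips 1 -> legal
(6,3): flips 1 -> legal
(6,4): flips 1 -> legal
W mobility = 10

Answer: B=7 W=10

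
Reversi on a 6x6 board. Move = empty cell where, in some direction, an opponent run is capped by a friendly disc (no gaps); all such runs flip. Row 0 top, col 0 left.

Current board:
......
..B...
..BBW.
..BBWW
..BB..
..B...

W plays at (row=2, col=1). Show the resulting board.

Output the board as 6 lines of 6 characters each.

Place W at (2,1); scan 8 dirs for brackets.
Dir NW: first cell '.' (not opp) -> no flip
Dir N: first cell '.' (not opp) -> no flip
Dir NE: opp run (1,2), next='.' -> no flip
Dir W: first cell '.' (not opp) -> no flip
Dir E: opp run (2,2) (2,3) capped by W -> flip
Dir SW: first cell '.' (not opp) -> no flip
Dir S: first cell '.' (not opp) -> no flip
Dir SE: opp run (3,2) (4,3), next='.' -> no flip
All flips: (2,2) (2,3)

Answer: ......
..B...
.WWWW.
..BBWW
..BB..
..B...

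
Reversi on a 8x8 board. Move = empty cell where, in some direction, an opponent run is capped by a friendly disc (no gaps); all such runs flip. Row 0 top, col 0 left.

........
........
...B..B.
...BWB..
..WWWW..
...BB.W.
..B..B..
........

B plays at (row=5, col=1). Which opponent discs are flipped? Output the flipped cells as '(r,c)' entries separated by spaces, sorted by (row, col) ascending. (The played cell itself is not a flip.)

Dir NW: first cell '.' (not opp) -> no flip
Dir N: first cell '.' (not opp) -> no flip
Dir NE: opp run (4,2) capped by B -> flip
Dir W: first cell '.' (not opp) -> no flip
Dir E: first cell '.' (not opp) -> no flip
Dir SW: first cell '.' (not opp) -> no flip
Dir S: first cell '.' (not opp) -> no flip
Dir SE: first cell 'B' (not opp) -> no flip

Answer: (4,2)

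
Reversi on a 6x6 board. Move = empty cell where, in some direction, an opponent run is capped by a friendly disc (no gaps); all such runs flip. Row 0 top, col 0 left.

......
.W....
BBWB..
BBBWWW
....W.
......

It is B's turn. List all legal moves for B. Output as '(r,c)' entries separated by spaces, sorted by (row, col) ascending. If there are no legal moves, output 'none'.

(0,0): no bracket -> illegal
(0,1): flips 1 -> legal
(0,2): flips 1 -> legal
(1,0): no bracket -> illegal
(1,2): flips 1 -> legal
(1,3): flips 1 -> legal
(2,4): no bracket -> illegal
(2,5): no bracket -> illegal
(4,2): no bracket -> illegal
(4,3): flips 1 -> legal
(4,5): flips 1 -> legal
(5,3): no bracket -> illegal
(5,4): no bracket -> illegal
(5,5): no bracket -> illegal

Answer: (0,1) (0,2) (1,2) (1,3) (4,3) (4,5)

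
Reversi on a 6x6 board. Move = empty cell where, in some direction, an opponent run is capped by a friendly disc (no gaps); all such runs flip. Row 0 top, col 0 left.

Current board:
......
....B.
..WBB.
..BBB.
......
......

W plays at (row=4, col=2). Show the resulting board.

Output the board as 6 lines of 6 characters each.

Place W at (4,2); scan 8 dirs for brackets.
Dir NW: first cell '.' (not opp) -> no flip
Dir N: opp run (3,2) capped by W -> flip
Dir NE: opp run (3,3) (2,4), next='.' -> no flip
Dir W: first cell '.' (not opp) -> no flip
Dir E: first cell '.' (not opp) -> no flip
Dir SW: first cell '.' (not opp) -> no flip
Dir S: first cell '.' (not opp) -> no flip
Dir SE: first cell '.' (not opp) -> no flip
All flips: (3,2)

Answer: ......
....B.
..WBB.
..WBB.
..W...
......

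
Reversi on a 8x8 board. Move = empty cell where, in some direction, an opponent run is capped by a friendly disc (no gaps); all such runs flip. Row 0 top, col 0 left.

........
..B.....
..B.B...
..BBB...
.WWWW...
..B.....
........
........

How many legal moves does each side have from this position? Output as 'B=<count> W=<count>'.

-- B to move --
(3,0): flips 1 -> legal
(3,1): no bracket -> illegal
(3,5): no bracket -> illegal
(4,0): no bracket -> illegal
(4,5): no bracket -> illegal
(5,0): flips 1 -> legal
(5,1): flips 1 -> legal
(5,3): flips 1 -> legal
(5,4): flips 2 -> legal
(5,5): flips 1 -> legal
B mobility = 6
-- W to move --
(0,1): no bracket -> illegal
(0,2): flips 3 -> legal
(0,3): no bracket -> illegal
(1,1): flips 2 -> legal
(1,3): no bracket -> illegal
(1,4): flips 2 -> legal
(1,5): flips 2 -> legal
(2,1): flips 1 -> legal
(2,3): flips 2 -> legal
(2,5): flips 1 -> legal
(3,1): no bracket -> illegal
(3,5): no bracket -> illegal
(4,5): no bracket -> illegal
(5,1): no bracket -> illegal
(5,3): no bracket -> illegal
(6,1): flips 1 -> legal
(6,2): flips 1 -> legal
(6,3): flips 1 -> legal
W mobility = 10

Answer: B=6 W=10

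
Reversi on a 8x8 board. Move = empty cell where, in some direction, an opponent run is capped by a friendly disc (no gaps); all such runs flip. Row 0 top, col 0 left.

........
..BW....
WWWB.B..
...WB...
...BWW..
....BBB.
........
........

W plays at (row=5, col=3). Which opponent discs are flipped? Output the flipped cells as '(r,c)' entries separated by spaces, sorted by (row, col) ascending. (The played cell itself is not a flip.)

Answer: (4,3)

Derivation:
Dir NW: first cell '.' (not opp) -> no flip
Dir N: opp run (4,3) capped by W -> flip
Dir NE: first cell 'W' (not opp) -> no flip
Dir W: first cell '.' (not opp) -> no flip
Dir E: opp run (5,4) (5,5) (5,6), next='.' -> no flip
Dir SW: first cell '.' (not opp) -> no flip
Dir S: first cell '.' (not opp) -> no flip
Dir SE: first cell '.' (not opp) -> no flip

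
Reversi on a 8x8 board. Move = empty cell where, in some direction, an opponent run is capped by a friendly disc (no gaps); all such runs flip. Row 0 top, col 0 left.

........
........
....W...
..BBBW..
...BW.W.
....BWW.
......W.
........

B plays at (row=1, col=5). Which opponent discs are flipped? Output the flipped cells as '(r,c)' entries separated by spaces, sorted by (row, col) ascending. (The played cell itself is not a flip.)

Dir NW: first cell '.' (not opp) -> no flip
Dir N: first cell '.' (not opp) -> no flip
Dir NE: first cell '.' (not opp) -> no flip
Dir W: first cell '.' (not opp) -> no flip
Dir E: first cell '.' (not opp) -> no flip
Dir SW: opp run (2,4) capped by B -> flip
Dir S: first cell '.' (not opp) -> no flip
Dir SE: first cell '.' (not opp) -> no flip

Answer: (2,4)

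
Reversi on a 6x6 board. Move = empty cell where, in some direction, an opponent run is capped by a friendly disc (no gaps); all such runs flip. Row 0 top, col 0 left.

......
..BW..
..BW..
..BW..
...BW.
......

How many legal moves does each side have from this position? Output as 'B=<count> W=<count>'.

Answer: B=7 W=7

Derivation:
-- B to move --
(0,2): no bracket -> illegal
(0,3): flips 3 -> legal
(0,4): flips 1 -> legal
(1,4): flips 2 -> legal
(2,4): flips 1 -> legal
(3,4): flips 2 -> legal
(3,5): no bracket -> illegal
(4,2): no bracket -> illegal
(4,5): flips 1 -> legal
(5,3): no bracket -> illegal
(5,4): no bracket -> illegal
(5,5): flips 2 -> legal
B mobility = 7
-- W to move --
(0,1): flips 1 -> legal
(0,2): no bracket -> illegal
(0,3): no bracket -> illegal
(1,1): flips 2 -> legal
(2,1): flips 1 -> legal
(3,1): flips 2 -> legal
(3,4): no bracket -> illegal
(4,1): flips 1 -> legal
(4,2): flips 1 -> legal
(5,2): no bracket -> illegal
(5,3): flips 1 -> legal
(5,4): no bracket -> illegal
W mobility = 7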